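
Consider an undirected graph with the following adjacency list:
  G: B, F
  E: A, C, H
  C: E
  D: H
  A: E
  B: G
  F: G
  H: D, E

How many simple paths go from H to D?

H–D

1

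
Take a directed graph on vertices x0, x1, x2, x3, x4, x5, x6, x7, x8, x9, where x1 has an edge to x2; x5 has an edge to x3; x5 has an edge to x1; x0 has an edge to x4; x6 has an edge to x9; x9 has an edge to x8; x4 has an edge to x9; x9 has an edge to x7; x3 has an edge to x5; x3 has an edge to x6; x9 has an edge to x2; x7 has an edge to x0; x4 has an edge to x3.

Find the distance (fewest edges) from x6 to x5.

6

Distance 0: x6.
Distance 1: x9.
Distance 2: x2, x7, x8.
Distance 3: x0.
Distance 4: x4.
Distance 5: x3.
Distance 6: x5 — contains x5.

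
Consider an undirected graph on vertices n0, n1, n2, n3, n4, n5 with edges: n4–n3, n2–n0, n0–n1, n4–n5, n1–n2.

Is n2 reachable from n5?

No

Explore from n5.
Distance 1: reach n4.
Distance 2: reach n3.
The search is exhausted without reaching n2; it lies in a different component.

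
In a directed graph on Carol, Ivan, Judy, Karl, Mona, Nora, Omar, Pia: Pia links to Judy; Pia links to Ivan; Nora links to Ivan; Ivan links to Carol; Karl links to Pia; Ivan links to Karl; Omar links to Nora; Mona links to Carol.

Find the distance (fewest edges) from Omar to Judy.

5

Distance 0: Omar.
Distance 1: Nora.
Distance 2: Ivan.
Distance 3: Carol, Karl.
Distance 4: Pia.
Distance 5: Judy — contains Judy.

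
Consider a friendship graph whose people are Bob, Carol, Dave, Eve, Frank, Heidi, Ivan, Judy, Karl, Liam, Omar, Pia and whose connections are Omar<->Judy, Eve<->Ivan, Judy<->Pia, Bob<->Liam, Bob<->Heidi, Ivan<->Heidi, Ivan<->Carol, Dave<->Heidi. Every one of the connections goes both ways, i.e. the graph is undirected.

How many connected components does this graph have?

4

From Bob: component {Bob, Carol, Dave, Eve, Heidi, Ivan, Liam}.
From Frank: component {Frank}.
From Judy: component {Judy, Omar, Pia}.
From Karl: component {Karl}.
That's 4 components.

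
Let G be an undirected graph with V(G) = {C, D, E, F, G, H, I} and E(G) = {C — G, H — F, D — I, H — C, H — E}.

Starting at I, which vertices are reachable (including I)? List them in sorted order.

D, I

Start at I.
Its neighbours: D.
Nothing further is reachable.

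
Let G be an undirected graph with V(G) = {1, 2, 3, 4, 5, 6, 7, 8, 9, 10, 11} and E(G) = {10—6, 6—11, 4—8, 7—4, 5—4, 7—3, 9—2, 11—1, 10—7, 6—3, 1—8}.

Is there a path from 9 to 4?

Explore from 9.
Distance 1: reach 2.
The search is exhausted without reaching 4; it lies in a different component.

No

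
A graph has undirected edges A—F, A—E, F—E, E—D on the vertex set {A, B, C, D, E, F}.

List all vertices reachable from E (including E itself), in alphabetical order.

Start at E.
Its neighbours: A, D, F.
Nothing further is reachable.

A, D, E, F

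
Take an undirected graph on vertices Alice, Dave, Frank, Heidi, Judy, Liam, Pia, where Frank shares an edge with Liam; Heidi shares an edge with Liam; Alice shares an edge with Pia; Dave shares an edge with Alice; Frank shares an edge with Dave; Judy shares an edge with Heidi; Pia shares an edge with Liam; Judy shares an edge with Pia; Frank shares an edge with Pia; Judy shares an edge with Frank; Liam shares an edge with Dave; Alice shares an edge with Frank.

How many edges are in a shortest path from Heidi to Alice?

Distance 0: Heidi.
Distance 1: Judy, Liam.
Distance 2: Dave, Frank, Pia.
Distance 3: Alice — contains Alice.

3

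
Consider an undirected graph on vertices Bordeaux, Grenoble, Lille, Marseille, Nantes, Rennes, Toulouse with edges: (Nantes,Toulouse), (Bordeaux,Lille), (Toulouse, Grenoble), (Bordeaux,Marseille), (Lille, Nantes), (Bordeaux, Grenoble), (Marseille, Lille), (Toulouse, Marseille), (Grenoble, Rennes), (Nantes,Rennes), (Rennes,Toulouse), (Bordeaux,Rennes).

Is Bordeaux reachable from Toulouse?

Yes

Explore from Toulouse.
Distance 1: reach Grenoble, Marseille, Nantes, Rennes.
Distance 2: reach Bordeaux, Lille.
Found Bordeaux.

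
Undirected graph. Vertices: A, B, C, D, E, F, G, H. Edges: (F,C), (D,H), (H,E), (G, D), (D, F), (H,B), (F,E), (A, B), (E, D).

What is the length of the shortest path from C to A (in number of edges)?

5

Distance 0: C.
Distance 1: F.
Distance 2: D, E.
Distance 3: G, H.
Distance 4: B.
Distance 5: A — contains A.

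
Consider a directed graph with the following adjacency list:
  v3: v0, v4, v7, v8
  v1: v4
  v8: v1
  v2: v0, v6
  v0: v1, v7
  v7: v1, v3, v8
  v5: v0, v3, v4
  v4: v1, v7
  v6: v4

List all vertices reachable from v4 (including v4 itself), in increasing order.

Start at v4.
Its neighbours: v1, v7.
Then their neighbours: v3, v8.
Then next layer: v0.
Nothing further is reachable.

v0, v1, v3, v4, v7, v8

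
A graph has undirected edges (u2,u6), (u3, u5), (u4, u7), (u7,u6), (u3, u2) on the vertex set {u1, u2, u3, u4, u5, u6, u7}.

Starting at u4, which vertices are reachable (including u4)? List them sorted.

Start at u4.
Its neighbours: u7.
Then their neighbours: u6.
Then next layer: u2.
Then next layer: u3.
Then next layer: u5.
Nothing further is reachable.

u2, u3, u4, u5, u6, u7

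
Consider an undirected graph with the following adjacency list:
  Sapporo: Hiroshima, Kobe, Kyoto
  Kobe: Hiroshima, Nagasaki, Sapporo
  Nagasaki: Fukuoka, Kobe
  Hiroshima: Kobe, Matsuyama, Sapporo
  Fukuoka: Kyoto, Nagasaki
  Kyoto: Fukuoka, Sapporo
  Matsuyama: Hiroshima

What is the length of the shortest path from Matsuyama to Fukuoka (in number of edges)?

4

Distance 0: Matsuyama.
Distance 1: Hiroshima.
Distance 2: Kobe, Sapporo.
Distance 3: Kyoto, Nagasaki.
Distance 4: Fukuoka — contains Fukuoka.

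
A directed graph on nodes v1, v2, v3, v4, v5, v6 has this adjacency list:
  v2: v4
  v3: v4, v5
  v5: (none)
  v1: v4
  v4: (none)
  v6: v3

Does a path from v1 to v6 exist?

No

Explore from v1.
Distance 1: reach v4.
The search from v1 is exhausted; no directed path reaches v6.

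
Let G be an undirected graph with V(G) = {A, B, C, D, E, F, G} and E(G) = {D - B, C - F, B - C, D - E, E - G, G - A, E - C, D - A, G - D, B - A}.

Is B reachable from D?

Explore from D.
Distance 1: reach A, B, E, G.
Found B.

Yes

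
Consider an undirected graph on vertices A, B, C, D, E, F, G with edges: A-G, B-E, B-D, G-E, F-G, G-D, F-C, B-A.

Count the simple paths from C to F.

C–F

1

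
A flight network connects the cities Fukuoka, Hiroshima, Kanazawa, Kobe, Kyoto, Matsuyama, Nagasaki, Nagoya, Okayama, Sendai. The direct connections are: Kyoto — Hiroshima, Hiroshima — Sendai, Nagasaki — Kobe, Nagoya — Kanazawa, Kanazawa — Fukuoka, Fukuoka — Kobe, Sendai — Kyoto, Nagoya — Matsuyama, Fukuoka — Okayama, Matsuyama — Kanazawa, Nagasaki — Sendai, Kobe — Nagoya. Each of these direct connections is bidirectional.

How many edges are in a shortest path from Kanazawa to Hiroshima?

Distance 0: Kanazawa.
Distance 1: Fukuoka, Matsuyama, Nagoya.
Distance 2: Kobe, Okayama.
Distance 3: Nagasaki.
Distance 4: Sendai.
Distance 5: Hiroshima, Kyoto — contains Hiroshima.

5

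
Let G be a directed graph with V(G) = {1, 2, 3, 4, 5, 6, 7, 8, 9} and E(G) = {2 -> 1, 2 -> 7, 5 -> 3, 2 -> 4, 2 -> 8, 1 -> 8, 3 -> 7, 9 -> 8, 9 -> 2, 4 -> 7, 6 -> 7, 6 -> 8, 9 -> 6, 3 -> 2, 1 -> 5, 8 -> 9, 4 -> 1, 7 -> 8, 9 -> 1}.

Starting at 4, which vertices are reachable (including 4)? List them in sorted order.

Start at 4.
Its neighbours: 1, 7.
Then their neighbours: 5, 8.
Then next layer: 3, 9.
Then next layer: 2, 6.
Every vertex is now reached.

1, 2, 3, 4, 5, 6, 7, 8, 9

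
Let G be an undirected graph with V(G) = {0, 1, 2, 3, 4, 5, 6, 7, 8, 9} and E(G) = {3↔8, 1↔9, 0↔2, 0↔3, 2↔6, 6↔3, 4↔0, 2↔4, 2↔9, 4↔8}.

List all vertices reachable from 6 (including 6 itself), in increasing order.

0, 1, 2, 3, 4, 6, 8, 9

Start at 6.
Its neighbours: 2, 3.
Then their neighbours: 0, 4, 8, 9.
Then next layer: 1.
Nothing further is reachable.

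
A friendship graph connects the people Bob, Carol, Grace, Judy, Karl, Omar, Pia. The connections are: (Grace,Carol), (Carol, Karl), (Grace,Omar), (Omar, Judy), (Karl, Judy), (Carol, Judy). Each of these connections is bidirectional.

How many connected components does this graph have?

From Bob: component {Bob}.
From Carol: component {Carol, Grace, Judy, Karl, Omar}.
From Pia: component {Pia}.
That's 3 components.

3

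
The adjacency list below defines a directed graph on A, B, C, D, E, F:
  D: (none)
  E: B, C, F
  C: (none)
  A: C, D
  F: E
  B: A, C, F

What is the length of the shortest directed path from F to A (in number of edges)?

Distance 0: F.
Distance 1: E.
Distance 2: B, C.
Distance 3: A — contains A.

3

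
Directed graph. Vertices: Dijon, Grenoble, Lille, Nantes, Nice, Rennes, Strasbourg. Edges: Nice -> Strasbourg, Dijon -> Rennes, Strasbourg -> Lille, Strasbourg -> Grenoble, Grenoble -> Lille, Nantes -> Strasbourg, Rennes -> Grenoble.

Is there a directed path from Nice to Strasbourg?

Yes

Explore from Nice.
Distance 1: reach Strasbourg.
Found Strasbourg.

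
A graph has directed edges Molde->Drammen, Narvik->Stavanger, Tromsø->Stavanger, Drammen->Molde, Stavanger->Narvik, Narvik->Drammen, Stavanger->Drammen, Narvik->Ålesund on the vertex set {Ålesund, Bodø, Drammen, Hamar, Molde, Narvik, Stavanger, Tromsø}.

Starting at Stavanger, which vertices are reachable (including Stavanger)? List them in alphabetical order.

Start at Stavanger.
Its neighbours: Drammen, Narvik.
Then their neighbours: Ålesund, Molde.
Nothing further is reachable.

Ålesund, Drammen, Molde, Narvik, Stavanger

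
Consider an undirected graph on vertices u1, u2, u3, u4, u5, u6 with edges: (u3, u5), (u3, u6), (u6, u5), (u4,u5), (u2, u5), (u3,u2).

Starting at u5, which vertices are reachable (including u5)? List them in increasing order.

Start at u5.
Its neighbours: u2, u3, u4, u6.
Nothing further is reachable.

u2, u3, u4, u5, u6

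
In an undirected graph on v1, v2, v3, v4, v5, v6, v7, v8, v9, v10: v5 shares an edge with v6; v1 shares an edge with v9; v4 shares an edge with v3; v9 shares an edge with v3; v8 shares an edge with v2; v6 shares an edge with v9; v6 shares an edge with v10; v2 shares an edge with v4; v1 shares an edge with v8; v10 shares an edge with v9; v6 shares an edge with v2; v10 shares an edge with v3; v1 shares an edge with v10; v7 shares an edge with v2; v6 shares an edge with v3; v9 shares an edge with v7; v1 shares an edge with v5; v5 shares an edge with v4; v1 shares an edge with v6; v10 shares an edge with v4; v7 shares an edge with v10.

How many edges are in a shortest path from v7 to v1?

2

Distance 0: v7.
Distance 1: v2, v9, v10.
Distance 2: v1, v3, v4, v6, v8 — contains v1.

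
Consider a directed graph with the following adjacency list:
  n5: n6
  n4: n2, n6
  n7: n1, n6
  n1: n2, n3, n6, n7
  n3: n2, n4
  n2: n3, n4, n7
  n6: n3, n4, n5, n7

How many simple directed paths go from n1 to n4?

n1→n2→n3→n4
n1→n2→n4
n1→n2→n7→n6→n3→n4
n1→n2→n7→n6→n4
n1→n3→n2→n4
n1→n3→n2→n7→n6→n4
n1→n3→n4
n1→n6→n3→n2→n4
n1→n6→n3→n4
n1→n6→n4
n1→n7→n6→n3→n2→n4
n1→n7→n6→n3→n4
n1→n7→n6→n4

13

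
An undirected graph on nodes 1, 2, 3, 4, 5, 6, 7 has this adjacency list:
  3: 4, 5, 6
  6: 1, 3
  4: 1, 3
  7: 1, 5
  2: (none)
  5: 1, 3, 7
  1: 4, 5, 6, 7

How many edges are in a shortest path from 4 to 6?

Distance 0: 4.
Distance 1: 1, 3.
Distance 2: 5, 6, 7 — contains 6.

2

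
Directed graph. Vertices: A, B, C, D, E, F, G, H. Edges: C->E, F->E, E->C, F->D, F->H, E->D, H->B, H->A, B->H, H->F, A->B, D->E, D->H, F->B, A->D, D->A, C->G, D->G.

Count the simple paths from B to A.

3

B→H→A
B→H→F→D→A
B→H→F→E→D→A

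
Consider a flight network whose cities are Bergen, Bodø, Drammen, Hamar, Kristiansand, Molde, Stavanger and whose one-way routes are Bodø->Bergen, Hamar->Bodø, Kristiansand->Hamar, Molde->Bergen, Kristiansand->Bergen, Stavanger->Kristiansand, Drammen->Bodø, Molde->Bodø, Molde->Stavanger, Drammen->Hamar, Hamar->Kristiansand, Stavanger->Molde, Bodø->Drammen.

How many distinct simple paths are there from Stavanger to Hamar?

2

Stavanger→Kristiansand→Hamar
Stavanger→Molde→Bodø→Drammen→Hamar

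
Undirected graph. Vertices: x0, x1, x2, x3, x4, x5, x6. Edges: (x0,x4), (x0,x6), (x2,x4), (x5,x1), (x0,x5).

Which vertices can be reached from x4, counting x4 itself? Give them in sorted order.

x0, x1, x2, x4, x5, x6

Start at x4.
Its neighbours: x0, x2.
Then their neighbours: x5, x6.
Then next layer: x1.
Nothing further is reachable.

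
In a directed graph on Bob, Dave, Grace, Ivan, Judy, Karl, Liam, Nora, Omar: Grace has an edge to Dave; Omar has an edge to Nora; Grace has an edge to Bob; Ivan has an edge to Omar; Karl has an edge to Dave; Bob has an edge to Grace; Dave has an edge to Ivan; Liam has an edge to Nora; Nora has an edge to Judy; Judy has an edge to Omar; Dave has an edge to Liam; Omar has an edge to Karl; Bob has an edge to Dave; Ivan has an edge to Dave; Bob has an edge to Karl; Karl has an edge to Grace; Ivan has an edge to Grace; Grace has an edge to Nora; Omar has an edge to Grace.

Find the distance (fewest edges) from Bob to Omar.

3

Distance 0: Bob.
Distance 1: Dave, Grace, Karl.
Distance 2: Ivan, Liam, Nora.
Distance 3: Judy, Omar — contains Omar.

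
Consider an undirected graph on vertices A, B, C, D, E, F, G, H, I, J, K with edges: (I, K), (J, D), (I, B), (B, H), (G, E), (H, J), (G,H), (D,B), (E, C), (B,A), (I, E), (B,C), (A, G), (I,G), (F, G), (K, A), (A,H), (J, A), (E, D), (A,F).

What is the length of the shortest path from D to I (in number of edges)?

2

Distance 0: D.
Distance 1: B, E, J.
Distance 2: A, C, G, H, I — contains I.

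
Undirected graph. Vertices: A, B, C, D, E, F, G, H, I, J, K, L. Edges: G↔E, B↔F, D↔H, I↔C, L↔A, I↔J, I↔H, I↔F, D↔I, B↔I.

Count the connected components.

From A: component {A, L}.
From B: component {B, C, D, F, H, I, J}.
From E: component {E, G}.
From K: component {K}.
That's 4 components.

4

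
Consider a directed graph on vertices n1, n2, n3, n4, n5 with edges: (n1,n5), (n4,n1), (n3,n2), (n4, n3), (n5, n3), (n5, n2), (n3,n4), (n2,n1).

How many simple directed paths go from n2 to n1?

1

n2→n1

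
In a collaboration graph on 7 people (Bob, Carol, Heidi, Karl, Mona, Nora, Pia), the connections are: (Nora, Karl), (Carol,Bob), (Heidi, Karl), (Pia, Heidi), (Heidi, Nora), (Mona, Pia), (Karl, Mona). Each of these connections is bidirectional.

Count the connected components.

2

From Bob: component {Bob, Carol}.
From Heidi: component {Heidi, Karl, Mona, Nora, Pia}.
That's 2 components.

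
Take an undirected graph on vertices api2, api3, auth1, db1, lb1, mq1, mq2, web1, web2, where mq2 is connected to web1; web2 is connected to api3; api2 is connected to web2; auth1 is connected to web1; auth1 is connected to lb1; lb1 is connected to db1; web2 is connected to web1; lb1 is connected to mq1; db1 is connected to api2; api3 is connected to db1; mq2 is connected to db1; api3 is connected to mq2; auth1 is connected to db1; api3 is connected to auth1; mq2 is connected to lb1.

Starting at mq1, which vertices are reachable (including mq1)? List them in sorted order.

api2, api3, auth1, db1, lb1, mq1, mq2, web1, web2

Start at mq1.
Its neighbours: lb1.
Then their neighbours: auth1, db1, mq2.
Then next layer: api2, api3, web1.
Then next layer: web2.
Every vertex is now reached.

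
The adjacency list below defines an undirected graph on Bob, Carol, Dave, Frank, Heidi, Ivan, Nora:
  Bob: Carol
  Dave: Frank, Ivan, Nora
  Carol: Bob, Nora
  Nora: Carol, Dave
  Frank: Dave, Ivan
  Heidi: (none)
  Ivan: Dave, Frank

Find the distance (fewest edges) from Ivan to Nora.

Distance 0: Ivan.
Distance 1: Dave, Frank.
Distance 2: Nora — contains Nora.

2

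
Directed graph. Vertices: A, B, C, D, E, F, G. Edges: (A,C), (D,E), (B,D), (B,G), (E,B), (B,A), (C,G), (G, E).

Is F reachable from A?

No

Explore from A.
Distance 1: reach C.
Distance 2: reach G.
Distance 3: reach E.
Distance 4: reach B.
Distance 5: reach D.
The search from A is exhausted; no directed path reaches F.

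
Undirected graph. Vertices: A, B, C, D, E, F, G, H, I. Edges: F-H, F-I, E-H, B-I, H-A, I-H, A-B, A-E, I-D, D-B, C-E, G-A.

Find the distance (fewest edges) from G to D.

3

Distance 0: G.
Distance 1: A.
Distance 2: B, E, H.
Distance 3: C, D, F, I — contains D.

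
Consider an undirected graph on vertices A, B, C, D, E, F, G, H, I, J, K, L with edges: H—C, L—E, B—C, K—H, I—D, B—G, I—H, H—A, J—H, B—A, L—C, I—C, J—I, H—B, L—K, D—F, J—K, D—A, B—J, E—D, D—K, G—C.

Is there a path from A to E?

Yes

Explore from A.
Distance 1: reach B, D, H.
Distance 2: reach C, E, F, G, I, J, K.
Found E.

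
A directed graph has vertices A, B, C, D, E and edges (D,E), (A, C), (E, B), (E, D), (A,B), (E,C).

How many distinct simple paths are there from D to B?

1

D→E→B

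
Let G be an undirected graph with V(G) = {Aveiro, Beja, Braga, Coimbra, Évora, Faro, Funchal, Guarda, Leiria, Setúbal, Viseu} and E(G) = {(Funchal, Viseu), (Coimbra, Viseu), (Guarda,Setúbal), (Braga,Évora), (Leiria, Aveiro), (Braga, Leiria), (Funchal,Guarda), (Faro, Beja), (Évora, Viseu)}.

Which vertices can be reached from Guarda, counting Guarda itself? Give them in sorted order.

Start at Guarda.
Its neighbours: Funchal, Setúbal.
Then their neighbours: Viseu.
Then next layer: Coimbra, Évora.
Then next layer: Braga.
Then next layer: Leiria.
Then next layer: Aveiro.
Nothing further is reachable.

Aveiro, Braga, Coimbra, Évora, Funchal, Guarda, Leiria, Setúbal, Viseu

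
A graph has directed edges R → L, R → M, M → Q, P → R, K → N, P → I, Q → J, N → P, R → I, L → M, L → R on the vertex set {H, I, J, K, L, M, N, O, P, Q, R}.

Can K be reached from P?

No

Explore from P.
Distance 1: reach I, R.
Distance 2: reach L, M.
Distance 3: reach Q.
Distance 4: reach J.
The search from P is exhausted; no directed path reaches K.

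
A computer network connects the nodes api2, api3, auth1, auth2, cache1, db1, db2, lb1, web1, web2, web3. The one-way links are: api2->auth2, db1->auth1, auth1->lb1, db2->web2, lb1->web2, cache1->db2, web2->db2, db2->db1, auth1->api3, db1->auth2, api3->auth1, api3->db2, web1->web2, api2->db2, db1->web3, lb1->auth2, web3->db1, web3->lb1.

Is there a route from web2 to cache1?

No

Explore from web2.
Distance 1: reach db2.
Distance 2: reach db1.
Distance 3: reach auth1, auth2, web3.
Distance 4: reach api3, lb1.
The search from web2 is exhausted; no directed path reaches cache1.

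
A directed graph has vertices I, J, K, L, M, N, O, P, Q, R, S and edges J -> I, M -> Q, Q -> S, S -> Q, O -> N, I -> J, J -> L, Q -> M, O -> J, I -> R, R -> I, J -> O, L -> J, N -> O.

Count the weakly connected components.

From I: component {I, J, L, N, O, R}.
From K: component {K}.
From M: component {M, Q, S}.
From P: component {P}.
That's 4 components.

4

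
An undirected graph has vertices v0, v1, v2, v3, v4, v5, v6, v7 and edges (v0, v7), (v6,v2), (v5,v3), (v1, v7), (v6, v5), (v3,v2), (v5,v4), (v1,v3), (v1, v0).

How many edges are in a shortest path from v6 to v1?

3

Distance 0: v6.
Distance 1: v2, v5.
Distance 2: v3, v4.
Distance 3: v1 — contains v1.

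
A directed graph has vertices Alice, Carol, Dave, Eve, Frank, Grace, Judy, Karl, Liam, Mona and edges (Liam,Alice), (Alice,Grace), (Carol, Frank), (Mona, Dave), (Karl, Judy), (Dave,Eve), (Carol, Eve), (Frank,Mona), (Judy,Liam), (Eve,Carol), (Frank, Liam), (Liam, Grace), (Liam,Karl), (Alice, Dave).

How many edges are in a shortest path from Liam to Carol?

Distance 0: Liam.
Distance 1: Alice, Grace, Karl.
Distance 2: Dave, Judy.
Distance 3: Eve.
Distance 4: Carol — contains Carol.

4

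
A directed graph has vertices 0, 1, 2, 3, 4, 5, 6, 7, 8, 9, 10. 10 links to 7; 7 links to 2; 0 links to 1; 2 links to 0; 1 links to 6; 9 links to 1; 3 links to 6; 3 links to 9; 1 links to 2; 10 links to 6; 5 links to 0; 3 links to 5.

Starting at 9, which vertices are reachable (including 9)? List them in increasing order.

0, 1, 2, 6, 9

Start at 9.
Its neighbours: 1.
Then their neighbours: 2, 6.
Then next layer: 0.
Nothing further is reachable.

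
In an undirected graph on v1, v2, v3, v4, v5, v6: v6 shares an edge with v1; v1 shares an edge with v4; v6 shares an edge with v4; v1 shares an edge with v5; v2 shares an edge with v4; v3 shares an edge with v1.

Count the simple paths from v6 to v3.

v6–v1–v3
v6–v4–v1–v3

2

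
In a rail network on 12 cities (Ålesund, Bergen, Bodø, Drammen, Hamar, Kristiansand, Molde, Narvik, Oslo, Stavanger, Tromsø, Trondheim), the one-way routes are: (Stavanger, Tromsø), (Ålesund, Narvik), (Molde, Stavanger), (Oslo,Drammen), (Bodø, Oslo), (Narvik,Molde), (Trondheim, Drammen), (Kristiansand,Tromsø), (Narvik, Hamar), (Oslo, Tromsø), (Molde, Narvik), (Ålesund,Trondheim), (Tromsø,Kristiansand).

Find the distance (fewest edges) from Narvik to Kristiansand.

4

Distance 0: Narvik.
Distance 1: Hamar, Molde.
Distance 2: Stavanger.
Distance 3: Tromsø.
Distance 4: Kristiansand — contains Kristiansand.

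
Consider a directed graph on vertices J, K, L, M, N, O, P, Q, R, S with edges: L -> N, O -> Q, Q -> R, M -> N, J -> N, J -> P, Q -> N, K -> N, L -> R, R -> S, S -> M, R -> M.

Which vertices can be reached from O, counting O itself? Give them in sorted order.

Start at O.
Its neighbours: Q.
Then their neighbours: N, R.
Then next layer: M, S.
Nothing further is reachable.

M, N, O, Q, R, S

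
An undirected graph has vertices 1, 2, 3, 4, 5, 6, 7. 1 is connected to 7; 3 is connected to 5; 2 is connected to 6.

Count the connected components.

4

From 1: component {1, 7}.
From 2: component {2, 6}.
From 3: component {3, 5}.
From 4: component {4}.
That's 4 components.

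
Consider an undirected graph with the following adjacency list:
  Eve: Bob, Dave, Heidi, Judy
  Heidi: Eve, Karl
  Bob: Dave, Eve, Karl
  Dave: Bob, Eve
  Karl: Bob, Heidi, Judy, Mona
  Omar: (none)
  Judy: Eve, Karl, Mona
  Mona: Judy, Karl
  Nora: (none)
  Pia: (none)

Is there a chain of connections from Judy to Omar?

Explore from Judy.
Distance 1: reach Eve, Karl, Mona.
Distance 2: reach Bob, Dave, Heidi.
The search is exhausted without reaching Omar; it lies in a different component.

No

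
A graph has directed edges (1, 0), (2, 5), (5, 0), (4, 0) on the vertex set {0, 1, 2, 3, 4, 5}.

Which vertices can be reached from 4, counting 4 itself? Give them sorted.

Start at 4.
Its neighbours: 0.
Nothing further is reachable.

0, 4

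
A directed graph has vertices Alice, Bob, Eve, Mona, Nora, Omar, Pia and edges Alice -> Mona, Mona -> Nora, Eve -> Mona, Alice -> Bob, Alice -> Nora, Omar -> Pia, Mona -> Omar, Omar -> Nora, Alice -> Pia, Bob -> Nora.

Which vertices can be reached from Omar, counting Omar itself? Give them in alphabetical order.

Nora, Omar, Pia

Start at Omar.
Its neighbours: Nora, Pia.
Nothing further is reachable.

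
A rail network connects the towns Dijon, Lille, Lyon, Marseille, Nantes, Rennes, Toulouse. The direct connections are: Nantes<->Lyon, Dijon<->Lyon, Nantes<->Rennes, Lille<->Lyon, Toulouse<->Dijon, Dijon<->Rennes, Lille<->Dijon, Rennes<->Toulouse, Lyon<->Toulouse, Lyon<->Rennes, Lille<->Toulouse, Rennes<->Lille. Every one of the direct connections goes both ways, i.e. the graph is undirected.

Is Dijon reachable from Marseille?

No

Marseille has no edges, so nothing is reachable from it.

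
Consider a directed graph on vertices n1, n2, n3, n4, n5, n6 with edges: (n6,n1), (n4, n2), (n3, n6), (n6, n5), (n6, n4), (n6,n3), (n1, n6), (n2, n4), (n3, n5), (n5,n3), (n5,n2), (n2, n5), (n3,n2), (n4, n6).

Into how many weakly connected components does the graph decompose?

From n1: component {n1, n2, n3, n4, n5, n6}.
That's 1 component.

1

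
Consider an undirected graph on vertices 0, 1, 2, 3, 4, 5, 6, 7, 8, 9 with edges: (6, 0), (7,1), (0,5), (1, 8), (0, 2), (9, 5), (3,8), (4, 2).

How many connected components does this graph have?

From 0: component {0, 2, 4, 5, 6, 9}.
From 1: component {1, 3, 7, 8}.
That's 2 components.

2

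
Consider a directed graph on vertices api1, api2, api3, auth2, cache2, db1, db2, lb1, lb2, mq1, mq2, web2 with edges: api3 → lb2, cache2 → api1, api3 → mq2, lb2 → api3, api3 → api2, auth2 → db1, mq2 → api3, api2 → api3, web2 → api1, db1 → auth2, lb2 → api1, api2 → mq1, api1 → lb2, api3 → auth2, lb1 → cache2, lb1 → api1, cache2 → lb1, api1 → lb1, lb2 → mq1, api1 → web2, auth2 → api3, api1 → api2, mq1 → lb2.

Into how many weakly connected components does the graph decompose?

2

From api1: component {api1, api2, api3, auth2, cache2, db1, lb1, lb2, mq1, mq2, web2}.
From db2: component {db2}.
That's 2 components.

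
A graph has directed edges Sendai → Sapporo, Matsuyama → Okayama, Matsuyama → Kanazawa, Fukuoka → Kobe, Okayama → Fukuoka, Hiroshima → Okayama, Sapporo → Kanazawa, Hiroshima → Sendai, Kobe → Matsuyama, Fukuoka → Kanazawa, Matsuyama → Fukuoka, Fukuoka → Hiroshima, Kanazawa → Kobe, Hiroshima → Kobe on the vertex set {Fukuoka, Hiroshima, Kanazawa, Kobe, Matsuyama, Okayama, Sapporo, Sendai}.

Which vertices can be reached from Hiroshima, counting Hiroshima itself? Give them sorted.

Fukuoka, Hiroshima, Kanazawa, Kobe, Matsuyama, Okayama, Sapporo, Sendai

Start at Hiroshima.
Its neighbours: Kobe, Okayama, Sendai.
Then their neighbours: Fukuoka, Matsuyama, Sapporo.
Then next layer: Kanazawa.
Every vertex is now reached.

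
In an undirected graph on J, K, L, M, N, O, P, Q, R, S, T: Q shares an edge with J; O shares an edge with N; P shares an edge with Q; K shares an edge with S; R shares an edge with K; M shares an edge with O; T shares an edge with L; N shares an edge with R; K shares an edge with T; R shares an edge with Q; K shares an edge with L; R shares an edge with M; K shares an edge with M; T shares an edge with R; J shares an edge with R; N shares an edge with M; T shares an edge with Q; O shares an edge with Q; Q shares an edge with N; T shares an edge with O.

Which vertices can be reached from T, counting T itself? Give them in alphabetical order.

Start at T.
Its neighbours: K, L, O, Q, R.
Then their neighbours: J, M, N, P, S.
Every vertex is now reached.

J, K, L, M, N, O, P, Q, R, S, T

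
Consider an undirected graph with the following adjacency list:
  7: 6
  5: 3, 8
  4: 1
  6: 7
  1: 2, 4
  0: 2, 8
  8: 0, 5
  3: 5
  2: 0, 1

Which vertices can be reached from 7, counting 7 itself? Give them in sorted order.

6, 7

Start at 7.
Its neighbours: 6.
Nothing further is reachable.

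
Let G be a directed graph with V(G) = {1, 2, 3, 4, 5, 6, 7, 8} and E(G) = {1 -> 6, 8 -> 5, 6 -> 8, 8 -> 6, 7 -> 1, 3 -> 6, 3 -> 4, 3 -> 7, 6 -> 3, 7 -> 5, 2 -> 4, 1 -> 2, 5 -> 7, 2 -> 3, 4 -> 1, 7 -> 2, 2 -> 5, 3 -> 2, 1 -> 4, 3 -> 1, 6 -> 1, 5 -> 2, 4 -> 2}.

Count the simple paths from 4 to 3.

6

4→1→2→3
4→1→6→3
4→1→6→8→5→2→3
4→1→6→8→5→7→2→3
4→2→3
4→2→5→7→1→6→3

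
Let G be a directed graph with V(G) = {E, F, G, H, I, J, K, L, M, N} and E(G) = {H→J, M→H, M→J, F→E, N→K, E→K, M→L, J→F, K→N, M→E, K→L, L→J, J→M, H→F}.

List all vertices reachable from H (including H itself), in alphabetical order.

E, F, H, J, K, L, M, N

Start at H.
Its neighbours: F, J.
Then their neighbours: E, M.
Then next layer: K, L.
Then next layer: N.
Nothing further is reachable.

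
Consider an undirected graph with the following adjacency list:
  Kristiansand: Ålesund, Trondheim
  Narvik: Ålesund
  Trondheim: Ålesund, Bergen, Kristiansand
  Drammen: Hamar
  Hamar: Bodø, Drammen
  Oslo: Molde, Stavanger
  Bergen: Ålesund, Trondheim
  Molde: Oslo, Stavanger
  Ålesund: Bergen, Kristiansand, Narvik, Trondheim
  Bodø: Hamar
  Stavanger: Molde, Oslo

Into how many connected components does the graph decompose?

3

From Ålesund: component {Ålesund, Bergen, Kristiansand, Narvik, Trondheim}.
From Bodø: component {Bodø, Drammen, Hamar}.
From Molde: component {Molde, Oslo, Stavanger}.
That's 3 components.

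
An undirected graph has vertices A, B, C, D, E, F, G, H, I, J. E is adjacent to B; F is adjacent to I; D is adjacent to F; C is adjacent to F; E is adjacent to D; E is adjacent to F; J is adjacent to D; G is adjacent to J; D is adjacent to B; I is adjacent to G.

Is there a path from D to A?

No

Explore from D.
Distance 1: reach B, E, F, J.
Distance 2: reach C, G, I.
The search is exhausted without reaching A; it lies in a different component.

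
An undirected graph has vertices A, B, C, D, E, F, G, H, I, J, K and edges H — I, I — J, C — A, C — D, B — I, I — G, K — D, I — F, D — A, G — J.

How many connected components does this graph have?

From A: component {A, C, D, K}.
From B: component {B, F, G, H, I, J}.
From E: component {E}.
That's 3 components.

3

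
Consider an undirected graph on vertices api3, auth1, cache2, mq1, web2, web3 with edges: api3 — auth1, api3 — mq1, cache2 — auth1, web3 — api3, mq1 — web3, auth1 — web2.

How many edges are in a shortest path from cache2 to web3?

3

Distance 0: cache2.
Distance 1: auth1.
Distance 2: api3, web2.
Distance 3: mq1, web3 — contains web3.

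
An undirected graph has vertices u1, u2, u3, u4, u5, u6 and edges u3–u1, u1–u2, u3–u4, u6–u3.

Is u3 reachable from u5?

u5 has no edges, so nothing is reachable from it.

No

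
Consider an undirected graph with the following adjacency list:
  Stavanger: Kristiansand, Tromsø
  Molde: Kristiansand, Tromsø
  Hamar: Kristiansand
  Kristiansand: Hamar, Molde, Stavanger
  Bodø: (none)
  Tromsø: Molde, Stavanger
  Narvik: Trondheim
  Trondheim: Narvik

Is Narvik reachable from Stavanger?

No

Explore from Stavanger.
Distance 1: reach Kristiansand, Tromsø.
Distance 2: reach Hamar, Molde.
The search is exhausted without reaching Narvik; it lies in a different component.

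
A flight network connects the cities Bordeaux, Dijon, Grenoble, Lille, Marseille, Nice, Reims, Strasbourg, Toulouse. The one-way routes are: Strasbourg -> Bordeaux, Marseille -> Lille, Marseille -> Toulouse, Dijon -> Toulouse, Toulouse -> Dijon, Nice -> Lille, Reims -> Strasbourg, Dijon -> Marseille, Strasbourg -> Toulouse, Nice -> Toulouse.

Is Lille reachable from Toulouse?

Yes

Explore from Toulouse.
Distance 1: reach Dijon.
Distance 2: reach Marseille.
Distance 3: reach Lille.
Found Lille.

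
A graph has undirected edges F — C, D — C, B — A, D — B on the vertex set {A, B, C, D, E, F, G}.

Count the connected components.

3

From A: component {A, B, C, D, F}.
From E: component {E}.
From G: component {G}.
That's 3 components.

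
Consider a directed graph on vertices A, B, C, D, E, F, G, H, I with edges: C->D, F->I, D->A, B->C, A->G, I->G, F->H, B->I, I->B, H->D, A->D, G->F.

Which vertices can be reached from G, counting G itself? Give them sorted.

Start at G.
Its neighbours: F.
Then their neighbours: H, I.
Then next layer: B, D.
Then next layer: A, C.
Nothing further is reachable.

A, B, C, D, F, G, H, I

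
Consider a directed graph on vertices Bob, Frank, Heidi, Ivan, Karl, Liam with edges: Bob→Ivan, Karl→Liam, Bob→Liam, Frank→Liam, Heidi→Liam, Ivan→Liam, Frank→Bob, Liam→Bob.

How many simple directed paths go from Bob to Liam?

2

Bob→Ivan→Liam
Bob→Liam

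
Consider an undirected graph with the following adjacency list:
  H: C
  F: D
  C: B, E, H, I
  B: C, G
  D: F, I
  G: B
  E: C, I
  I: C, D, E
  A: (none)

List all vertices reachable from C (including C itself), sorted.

B, C, D, E, F, G, H, I

Start at C.
Its neighbours: B, E, H, I.
Then their neighbours: D, G.
Then next layer: F.
Nothing further is reachable.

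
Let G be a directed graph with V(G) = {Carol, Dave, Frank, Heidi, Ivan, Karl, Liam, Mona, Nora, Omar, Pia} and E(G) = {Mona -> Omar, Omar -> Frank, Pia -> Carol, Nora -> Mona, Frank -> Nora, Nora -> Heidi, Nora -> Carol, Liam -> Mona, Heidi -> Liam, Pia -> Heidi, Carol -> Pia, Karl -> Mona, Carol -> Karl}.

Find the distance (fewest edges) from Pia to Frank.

5

Distance 0: Pia.
Distance 1: Carol, Heidi.
Distance 2: Karl, Liam.
Distance 3: Mona.
Distance 4: Omar.
Distance 5: Frank — contains Frank.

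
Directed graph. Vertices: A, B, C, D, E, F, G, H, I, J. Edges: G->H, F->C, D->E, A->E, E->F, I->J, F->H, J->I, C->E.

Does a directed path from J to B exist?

Explore from J.
Distance 1: reach I.
The search from J is exhausted; no directed path reaches B.

No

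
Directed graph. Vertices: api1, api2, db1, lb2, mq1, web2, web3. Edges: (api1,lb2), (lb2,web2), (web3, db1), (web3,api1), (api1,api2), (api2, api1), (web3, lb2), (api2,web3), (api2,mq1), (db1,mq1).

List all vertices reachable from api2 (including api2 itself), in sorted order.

Start at api2.
Its neighbours: api1, mq1, web3.
Then their neighbours: db1, lb2.
Then next layer: web2.
Every vertex is now reached.

api1, api2, db1, lb2, mq1, web2, web3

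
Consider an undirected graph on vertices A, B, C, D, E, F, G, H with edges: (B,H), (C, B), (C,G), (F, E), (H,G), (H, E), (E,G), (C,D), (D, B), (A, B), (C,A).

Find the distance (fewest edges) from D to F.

Distance 0: D.
Distance 1: B, C.
Distance 2: A, G, H.
Distance 3: E.
Distance 4: F — contains F.

4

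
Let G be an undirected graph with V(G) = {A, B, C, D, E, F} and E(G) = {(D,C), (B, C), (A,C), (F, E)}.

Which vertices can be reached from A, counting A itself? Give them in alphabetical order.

Start at A.
Its neighbours: C.
Then their neighbours: B, D.
Nothing further is reachable.

A, B, C, D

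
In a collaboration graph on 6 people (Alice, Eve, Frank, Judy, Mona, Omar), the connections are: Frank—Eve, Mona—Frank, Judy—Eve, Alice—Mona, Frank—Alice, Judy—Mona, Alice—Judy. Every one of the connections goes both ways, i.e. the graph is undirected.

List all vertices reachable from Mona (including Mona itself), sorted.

Alice, Eve, Frank, Judy, Mona

Start at Mona.
Its neighbours: Alice, Frank, Judy.
Then their neighbours: Eve.
Nothing further is reachable.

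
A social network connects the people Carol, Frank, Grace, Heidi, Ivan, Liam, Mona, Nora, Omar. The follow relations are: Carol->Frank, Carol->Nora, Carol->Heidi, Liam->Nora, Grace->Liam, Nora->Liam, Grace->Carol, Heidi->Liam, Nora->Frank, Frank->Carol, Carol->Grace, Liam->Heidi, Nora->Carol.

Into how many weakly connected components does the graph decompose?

From Carol: component {Carol, Frank, Grace, Heidi, Liam, Nora}.
From Ivan: component {Ivan}.
From Mona: component {Mona}.
From Omar: component {Omar}.
That's 4 components.

4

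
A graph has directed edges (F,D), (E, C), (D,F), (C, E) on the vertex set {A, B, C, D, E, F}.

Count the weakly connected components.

4

From A: component {A}.
From B: component {B}.
From C: component {C, E}.
From D: component {D, F}.
That's 4 components.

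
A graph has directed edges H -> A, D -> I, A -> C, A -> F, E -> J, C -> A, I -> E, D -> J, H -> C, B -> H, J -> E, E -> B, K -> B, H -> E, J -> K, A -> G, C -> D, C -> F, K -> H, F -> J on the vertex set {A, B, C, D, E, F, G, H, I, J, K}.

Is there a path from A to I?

Explore from A.
Distance 1: reach C, F, G.
Distance 2: reach D, J.
Distance 3: reach E, I, K.
Found I.

Yes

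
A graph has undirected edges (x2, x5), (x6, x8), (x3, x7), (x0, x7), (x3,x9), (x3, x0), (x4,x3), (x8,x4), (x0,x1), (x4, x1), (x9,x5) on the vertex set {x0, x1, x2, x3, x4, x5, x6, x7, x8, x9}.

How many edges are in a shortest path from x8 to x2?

Distance 0: x8.
Distance 1: x4, x6.
Distance 2: x1, x3.
Distance 3: x0, x7, x9.
Distance 4: x5.
Distance 5: x2 — contains x2.

5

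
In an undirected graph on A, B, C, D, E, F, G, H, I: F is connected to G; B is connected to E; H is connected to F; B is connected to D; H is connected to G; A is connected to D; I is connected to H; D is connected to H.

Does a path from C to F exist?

No

C has no edges, so nothing is reachable from it.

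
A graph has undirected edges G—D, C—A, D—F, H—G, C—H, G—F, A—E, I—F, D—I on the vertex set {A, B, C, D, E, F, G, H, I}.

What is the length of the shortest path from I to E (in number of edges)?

6

Distance 0: I.
Distance 1: D, F.
Distance 2: G.
Distance 3: H.
Distance 4: C.
Distance 5: A.
Distance 6: E — contains E.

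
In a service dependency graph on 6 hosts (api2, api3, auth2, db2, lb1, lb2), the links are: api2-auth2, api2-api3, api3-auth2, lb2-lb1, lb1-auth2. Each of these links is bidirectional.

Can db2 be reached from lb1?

Explore from lb1.
Distance 1: reach auth2, lb2.
Distance 2: reach api2, api3.
The search is exhausted without reaching db2; it lies in a different component.

No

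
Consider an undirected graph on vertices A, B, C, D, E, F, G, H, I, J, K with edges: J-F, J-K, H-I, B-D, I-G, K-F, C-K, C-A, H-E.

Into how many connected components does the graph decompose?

3

From A: component {A, C, F, J, K}.
From B: component {B, D}.
From E: component {E, G, H, I}.
That's 3 components.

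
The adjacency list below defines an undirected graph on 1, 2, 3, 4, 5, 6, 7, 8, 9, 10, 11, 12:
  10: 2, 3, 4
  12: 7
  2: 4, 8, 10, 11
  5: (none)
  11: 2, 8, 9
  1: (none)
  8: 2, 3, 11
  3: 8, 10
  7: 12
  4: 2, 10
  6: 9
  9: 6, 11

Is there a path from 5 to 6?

5 has no edges, so nothing is reachable from it.

No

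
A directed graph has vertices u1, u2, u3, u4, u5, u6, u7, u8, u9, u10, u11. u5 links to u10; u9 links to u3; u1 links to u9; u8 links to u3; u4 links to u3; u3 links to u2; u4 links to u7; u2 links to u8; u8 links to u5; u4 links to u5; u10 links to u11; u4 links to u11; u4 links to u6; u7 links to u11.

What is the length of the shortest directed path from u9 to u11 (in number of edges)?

6

Distance 0: u9.
Distance 1: u3.
Distance 2: u2.
Distance 3: u8.
Distance 4: u5.
Distance 5: u10.
Distance 6: u11 — contains u11.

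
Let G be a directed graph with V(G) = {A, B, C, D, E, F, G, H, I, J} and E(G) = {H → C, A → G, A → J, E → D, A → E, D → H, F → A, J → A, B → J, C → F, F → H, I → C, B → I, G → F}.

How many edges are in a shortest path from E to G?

6

Distance 0: E.
Distance 1: D.
Distance 2: H.
Distance 3: C.
Distance 4: F.
Distance 5: A.
Distance 6: G, J — contains G.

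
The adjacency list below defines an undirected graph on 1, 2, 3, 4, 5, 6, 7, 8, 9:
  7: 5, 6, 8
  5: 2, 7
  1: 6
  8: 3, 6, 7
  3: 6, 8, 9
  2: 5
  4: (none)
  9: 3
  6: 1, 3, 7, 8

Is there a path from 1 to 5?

Explore from 1.
Distance 1: reach 6.
Distance 2: reach 3, 7, 8.
Distance 3: reach 5, 9.
Found 5.

Yes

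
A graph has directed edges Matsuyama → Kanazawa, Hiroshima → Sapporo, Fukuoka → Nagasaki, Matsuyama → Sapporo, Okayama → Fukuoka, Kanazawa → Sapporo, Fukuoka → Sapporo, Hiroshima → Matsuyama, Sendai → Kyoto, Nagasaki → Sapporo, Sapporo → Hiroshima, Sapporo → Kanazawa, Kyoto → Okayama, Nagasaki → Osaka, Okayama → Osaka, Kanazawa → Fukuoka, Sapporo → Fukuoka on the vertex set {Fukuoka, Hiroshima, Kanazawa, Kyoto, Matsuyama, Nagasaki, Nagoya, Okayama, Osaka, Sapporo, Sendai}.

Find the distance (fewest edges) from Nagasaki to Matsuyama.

3

Distance 0: Nagasaki.
Distance 1: Osaka, Sapporo.
Distance 2: Fukuoka, Hiroshima, Kanazawa.
Distance 3: Matsuyama — contains Matsuyama.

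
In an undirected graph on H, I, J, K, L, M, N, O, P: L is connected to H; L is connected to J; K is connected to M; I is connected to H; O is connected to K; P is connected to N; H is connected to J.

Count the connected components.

From H: component {H, I, J, L}.
From K: component {K, M, O}.
From N: component {N, P}.
That's 3 components.

3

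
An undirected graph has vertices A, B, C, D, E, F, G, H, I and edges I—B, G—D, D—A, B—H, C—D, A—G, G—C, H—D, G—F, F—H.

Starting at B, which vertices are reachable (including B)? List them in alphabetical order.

A, B, C, D, F, G, H, I

Start at B.
Its neighbours: H, I.
Then their neighbours: D, F.
Then next layer: A, C, G.
Nothing further is reachable.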